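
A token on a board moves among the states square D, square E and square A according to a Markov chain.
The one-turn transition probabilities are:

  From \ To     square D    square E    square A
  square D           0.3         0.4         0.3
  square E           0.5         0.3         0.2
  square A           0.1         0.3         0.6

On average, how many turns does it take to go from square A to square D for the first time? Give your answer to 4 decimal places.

4.5455

Let t(s) be the expected number of turns to first reach square D from state s, with t(square D) = 0. Conditioning on the first turn:
t(square E) = 1 + 0.3·t(square E) + 0.2·t(square A)
t(square A) = 1 + 0.3·t(square E) + 0.6·t(square A)
Solving: t(square E) = 2.7273, t(square A) = 4.5455.
Expected turns from square A to square D: 4.5455.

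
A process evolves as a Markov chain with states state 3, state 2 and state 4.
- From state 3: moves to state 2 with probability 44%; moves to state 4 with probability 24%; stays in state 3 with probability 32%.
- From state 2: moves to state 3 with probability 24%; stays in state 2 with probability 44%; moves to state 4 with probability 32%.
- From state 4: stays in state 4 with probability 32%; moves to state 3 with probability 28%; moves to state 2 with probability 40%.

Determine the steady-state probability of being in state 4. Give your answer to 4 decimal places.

0.2981

Let the stationary distribution be π with π = πP and π_1 + π_2 + π_3 = 1.
π_1 = 0.32·π_1 + 0.24·π_2 + 0.28·π_3
π_2 = 0.44·π_1 + 0.44·π_2 + 0.4·π_3
Solving with the normalization constraint gives π = (0.2738, 0.4281, 0.2981).
So the stationary probability of state 4 is 0.2981.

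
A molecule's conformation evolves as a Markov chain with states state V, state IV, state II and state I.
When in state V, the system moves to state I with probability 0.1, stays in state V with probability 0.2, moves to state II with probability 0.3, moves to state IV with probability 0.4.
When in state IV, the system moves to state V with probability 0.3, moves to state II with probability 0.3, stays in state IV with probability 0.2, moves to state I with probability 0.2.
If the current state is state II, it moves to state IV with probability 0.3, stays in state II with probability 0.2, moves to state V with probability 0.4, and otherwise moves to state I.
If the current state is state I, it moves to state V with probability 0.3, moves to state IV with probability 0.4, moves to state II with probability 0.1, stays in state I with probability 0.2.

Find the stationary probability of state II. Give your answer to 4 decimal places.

Let the stationary distribution be π with π = πP and π_1 + π_2 + π_3 + π_4 = 1.
π_1 = 0.2·π_1 + 0.3·π_2 + 0.4·π_3 + 0.3·π_4
π_2 = 0.4·π_1 + 0.2·π_2 + 0.3·π_3 + 0.4·π_4
π_3 = 0.3·π_1 + 0.3·π_2 + 0.2·π_3 + 0.1·π_4
Solving with the normalization constraint gives π = (0.2951, 0.3128, 0.2462, 0.1459).
So the stationary probability of state II is 0.2462.

0.2462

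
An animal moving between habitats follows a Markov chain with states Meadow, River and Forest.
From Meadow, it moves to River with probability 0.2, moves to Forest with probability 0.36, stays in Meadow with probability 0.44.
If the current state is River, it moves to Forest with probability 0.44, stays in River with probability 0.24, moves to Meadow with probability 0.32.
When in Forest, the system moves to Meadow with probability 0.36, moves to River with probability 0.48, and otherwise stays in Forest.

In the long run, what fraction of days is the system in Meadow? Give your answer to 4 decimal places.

0.3782

Let the stationary distribution be π with π = πP and π_1 + π_2 + π_3 = 1.
π_1 = 0.44·π_1 + 0.32·π_2 + 0.36·π_3
π_2 = 0.2·π_1 + 0.24·π_2 + 0.48·π_3
Solving with the normalization constraint gives π = (0.3782, 0.3017, 0.3201).
So the stationary probability of Meadow is 0.3782.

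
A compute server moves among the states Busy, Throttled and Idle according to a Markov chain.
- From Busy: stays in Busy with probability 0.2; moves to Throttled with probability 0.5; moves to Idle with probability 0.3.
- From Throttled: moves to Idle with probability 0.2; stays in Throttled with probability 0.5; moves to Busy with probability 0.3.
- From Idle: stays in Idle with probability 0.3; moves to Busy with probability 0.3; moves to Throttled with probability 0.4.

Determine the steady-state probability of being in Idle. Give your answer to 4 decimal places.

0.2525

Let the stationary distribution be π with π = πP and π_1 + π_2 + π_3 = 1.
π_1 = 0.2·π_1 + 0.3·π_2 + 0.3·π_3
π_2 = 0.5·π_1 + 0.5·π_2 + 0.4·π_3
Solving with the normalization constraint gives π = (0.2727, 0.4747, 0.2525).
So the stationary probability of Idle is 0.2525.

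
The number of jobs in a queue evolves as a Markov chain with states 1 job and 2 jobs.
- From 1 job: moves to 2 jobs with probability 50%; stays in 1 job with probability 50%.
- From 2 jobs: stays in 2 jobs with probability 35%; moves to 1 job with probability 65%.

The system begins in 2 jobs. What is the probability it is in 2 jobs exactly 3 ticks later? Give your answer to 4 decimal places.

0.4329

Propagate the distribution vector 3 ticks from 2 jobs.
After 0 ticks: (0.0000, 1.0000)
After 1 tick: (0.6500, 0.3500)
After 2 ticks: (0.5525, 0.4475)
After 3 ticks: (0.5671, 0.4329)
P(in 2 jobs after 3 ticks) = 0.4329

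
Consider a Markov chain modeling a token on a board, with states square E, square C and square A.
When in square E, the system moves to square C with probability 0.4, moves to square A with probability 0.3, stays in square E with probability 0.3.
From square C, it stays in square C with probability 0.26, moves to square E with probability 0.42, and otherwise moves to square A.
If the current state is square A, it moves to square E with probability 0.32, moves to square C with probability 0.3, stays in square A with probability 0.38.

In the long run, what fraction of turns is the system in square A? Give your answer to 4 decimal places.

0.3331

Let the stationary distribution be π with π = πP and π_1 + π_2 + π_3 = 1.
π_1 = 0.3·π_1 + 0.42·π_2 + 0.32·π_3
π_2 = 0.4·π_1 + 0.26·π_2 + 0.3·π_3
Solving with the normalization constraint gives π = (0.3453, 0.3217, 0.3331).
So the stationary probability of square A is 0.3331.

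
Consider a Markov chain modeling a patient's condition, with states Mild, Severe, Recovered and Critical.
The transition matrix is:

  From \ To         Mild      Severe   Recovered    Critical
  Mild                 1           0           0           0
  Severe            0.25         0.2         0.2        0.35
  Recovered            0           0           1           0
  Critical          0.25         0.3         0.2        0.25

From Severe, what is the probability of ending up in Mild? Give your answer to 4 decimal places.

Let h(s) be the probability of absorption at Mild starting from transient state s. Then h(Mild) = 1 and h(Recovered) = 0. By first-step analysis:
h(Severe) = 0.25·1 + 0.2·h(Severe) + 0.2·0 + 0.35·h(Critical)
h(Critical) = 0.25·1 + 0.3·h(Severe) + 0.2·0 + 0.25·h(Critical)
Solving: h(Severe) = 0.5556, h(Critical) = 0.5556.
Starting from Severe, the probability is 0.5556.

0.5556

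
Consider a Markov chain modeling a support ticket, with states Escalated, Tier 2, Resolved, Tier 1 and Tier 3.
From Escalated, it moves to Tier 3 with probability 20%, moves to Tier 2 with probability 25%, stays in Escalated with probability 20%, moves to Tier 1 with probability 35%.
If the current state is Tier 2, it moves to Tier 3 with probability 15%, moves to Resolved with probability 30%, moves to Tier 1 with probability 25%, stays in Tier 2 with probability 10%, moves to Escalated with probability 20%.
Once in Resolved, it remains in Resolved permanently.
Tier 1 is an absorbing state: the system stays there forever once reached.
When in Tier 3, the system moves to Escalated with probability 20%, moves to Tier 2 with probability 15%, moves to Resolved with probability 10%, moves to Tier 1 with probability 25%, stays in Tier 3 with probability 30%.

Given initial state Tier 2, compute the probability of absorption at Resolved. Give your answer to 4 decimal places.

0.4284

Let h(s) be the probability of absorption at Resolved starting from transient state s. Then h(Resolved) = 1 and h(Tier 1) = 0. By first-step analysis:
h(Escalated) = 0.2·h(Escalated) + 0.25·h(Tier 2) + 0.35·0 + 0.2·h(Tier 3)
h(Tier 2) = 0.2·h(Escalated) + 0.1·h(Tier 2) + 0.3·1 + 0.25·0 + 0.15·h(Tier 3)
h(Tier 3) = 0.2·h(Escalated) + 0.15·h(Tier 2) + 0.1·1 + 0.25·0 + 0.3·h(Tier 3)
Solving: h(Escalated) = 0.2073, h(Tier 2) = 0.4284, h(Tier 3) = 0.2939.
Starting from Tier 2, the probability is 0.4284.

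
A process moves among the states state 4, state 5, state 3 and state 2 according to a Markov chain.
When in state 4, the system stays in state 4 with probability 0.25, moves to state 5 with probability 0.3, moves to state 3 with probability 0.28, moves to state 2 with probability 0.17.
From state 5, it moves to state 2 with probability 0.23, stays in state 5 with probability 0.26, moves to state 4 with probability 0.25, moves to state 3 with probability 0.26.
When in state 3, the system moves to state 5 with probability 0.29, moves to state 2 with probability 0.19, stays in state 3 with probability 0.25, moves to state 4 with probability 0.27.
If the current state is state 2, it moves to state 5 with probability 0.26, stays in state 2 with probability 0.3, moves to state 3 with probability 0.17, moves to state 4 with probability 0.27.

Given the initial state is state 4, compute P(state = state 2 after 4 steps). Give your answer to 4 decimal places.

0.2201

Propagate the distribution vector 4 steps from state 4.
After 0 steps: (1.0000, 0.0000, 0.0000, 0.0000)
After 1 step: (0.2500, 0.3000, 0.2800, 0.1700)
After 2 steps: (0.2590, 0.2784, 0.2469, 0.2157)
After 3 steps: (0.2593, 0.2778, 0.2433, 0.2197)
After 4 steps: (0.2593, 0.2777, 0.2430, 0.2201)
P(in state 2 after 4 steps) = 0.2201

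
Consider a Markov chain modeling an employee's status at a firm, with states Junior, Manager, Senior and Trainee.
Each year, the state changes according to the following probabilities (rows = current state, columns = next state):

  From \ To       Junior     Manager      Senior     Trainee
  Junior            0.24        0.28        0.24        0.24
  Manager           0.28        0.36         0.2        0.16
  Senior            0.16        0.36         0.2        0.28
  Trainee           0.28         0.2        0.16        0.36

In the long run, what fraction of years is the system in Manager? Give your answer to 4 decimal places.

Let the stationary distribution be π with π = πP and π_1 + π_2 + π_3 + π_4 = 1.
π_1 = 0.24·π_1 + 0.28·π_2 + 0.16·π_3 + 0.28·π_4
π_2 = 0.28·π_1 + 0.36·π_2 + 0.36·π_3 + 0.2·π_4
π_3 = 0.24·π_1 + 0.2·π_2 + 0.2·π_3 + 0.16·π_4
Solving with the normalization constraint gives π = (0.2462, 0.2996, 0.1997, 0.2546).
So the stationary probability of Manager is 0.2996.

0.2996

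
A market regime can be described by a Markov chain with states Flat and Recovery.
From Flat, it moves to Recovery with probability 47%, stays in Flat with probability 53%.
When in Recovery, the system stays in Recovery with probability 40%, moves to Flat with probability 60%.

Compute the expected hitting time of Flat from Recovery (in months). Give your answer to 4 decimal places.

1.6667

Let t(s) be the expected number of months to first reach Flat from state s, with t(Flat) = 0. Conditioning on the first month:
t(Recovery) = 1 + 0.4·t(Recovery)
Solving: t(Recovery) = 1.6667.
Expected months from Recovery to Flat: 1.6667.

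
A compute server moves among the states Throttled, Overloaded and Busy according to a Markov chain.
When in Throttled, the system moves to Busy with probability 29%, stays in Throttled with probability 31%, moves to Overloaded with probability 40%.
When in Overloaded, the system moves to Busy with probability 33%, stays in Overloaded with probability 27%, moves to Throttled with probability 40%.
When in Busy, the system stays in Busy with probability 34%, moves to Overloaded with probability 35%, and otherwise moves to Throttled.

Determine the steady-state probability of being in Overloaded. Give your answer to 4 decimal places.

0.3398

Let the stationary distribution be π with π = πP and π_1 + π_2 + π_3 = 1.
π_1 = 0.31·π_1 + 0.4·π_2 + 0.31·π_3
π_2 = 0.4·π_1 + 0.27·π_2 + 0.35·π_3
Solving with the normalization constraint gives π = (0.3406, 0.3398, 0.3196).
So the stationary probability of Overloaded is 0.3398.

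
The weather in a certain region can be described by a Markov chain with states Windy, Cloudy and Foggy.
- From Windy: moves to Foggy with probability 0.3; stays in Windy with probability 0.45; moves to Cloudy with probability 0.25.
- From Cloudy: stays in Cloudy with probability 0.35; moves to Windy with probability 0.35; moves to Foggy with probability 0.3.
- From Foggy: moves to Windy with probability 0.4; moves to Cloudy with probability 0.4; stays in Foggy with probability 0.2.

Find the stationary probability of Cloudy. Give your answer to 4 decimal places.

Let the stationary distribution be π with π = πP and π_1 + π_2 + π_3 = 1.
π_1 = 0.45·π_1 + 0.35·π_2 + 0.4·π_3
π_2 = 0.25·π_1 + 0.35·π_2 + 0.4·π_3
Solving with the normalization constraint gives π = (0.4040, 0.3232, 0.2727).
So the stationary probability of Cloudy is 0.3232.

0.3232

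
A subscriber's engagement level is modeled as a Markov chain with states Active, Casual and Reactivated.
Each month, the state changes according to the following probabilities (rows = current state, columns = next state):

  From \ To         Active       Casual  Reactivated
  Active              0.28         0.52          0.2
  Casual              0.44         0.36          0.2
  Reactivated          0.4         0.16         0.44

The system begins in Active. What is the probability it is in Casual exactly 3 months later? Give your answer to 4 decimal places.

Propagate the distribution vector 3 months from Active.
After 0 months: (1.0000, 0.0000, 0.0000)
After 1 month: (0.2800, 0.5200, 0.2000)
After 2 months: (0.3872, 0.3648, 0.2480)
After 3 months: (0.3681, 0.3724, 0.2595)
P(in Casual after 3 months) = 0.3724

0.3724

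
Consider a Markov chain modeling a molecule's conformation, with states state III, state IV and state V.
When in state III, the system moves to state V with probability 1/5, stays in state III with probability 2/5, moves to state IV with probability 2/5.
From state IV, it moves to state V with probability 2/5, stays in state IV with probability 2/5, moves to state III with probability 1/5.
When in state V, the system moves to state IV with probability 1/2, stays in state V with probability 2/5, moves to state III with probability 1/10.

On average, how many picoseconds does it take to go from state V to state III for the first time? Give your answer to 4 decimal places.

Let t(s) be the expected number of picoseconds to first reach state III from state s, with t(state III) = 0. Conditioning on the first picosecond:
t(state IV) = 1 + 0.4·t(state IV) + 0.4·t(state V)
t(state V) = 1 + 0.5·t(state IV) + 0.4·t(state V)
Solving: t(state IV) = 6.2500, t(state V) = 6.8750.
Expected picoseconds from state V to state III: 6.8750.

6.8750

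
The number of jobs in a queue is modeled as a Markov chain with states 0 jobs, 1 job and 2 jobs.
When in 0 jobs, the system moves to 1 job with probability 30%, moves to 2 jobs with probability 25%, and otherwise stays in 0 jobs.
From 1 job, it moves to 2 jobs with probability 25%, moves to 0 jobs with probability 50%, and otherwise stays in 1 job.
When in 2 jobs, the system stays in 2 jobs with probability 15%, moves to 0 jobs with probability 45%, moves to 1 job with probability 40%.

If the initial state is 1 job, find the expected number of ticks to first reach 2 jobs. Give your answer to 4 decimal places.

Let t(s) be the expected number of ticks to first reach 2 jobs from state s, with t(2 jobs) = 0. Conditioning on the first tick:
t(0 jobs) = 1 + 0.45·t(0 jobs) + 0.3·t(1 job)
t(1 job) = 1 + 0.5·t(0 jobs) + 0.25·t(1 job)
Solving: t(0 jobs) = 4.0000, t(1 job) = 4.0000.
Expected ticks from 1 job to 2 jobs: 4.0000.

4.0000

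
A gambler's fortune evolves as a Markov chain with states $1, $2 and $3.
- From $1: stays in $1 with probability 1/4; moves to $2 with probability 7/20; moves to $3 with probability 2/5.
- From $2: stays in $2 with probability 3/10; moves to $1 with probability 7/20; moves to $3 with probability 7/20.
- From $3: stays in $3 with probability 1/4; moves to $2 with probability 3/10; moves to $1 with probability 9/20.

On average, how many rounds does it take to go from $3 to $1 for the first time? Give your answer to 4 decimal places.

2.3810

Let t(s) be the expected number of rounds to first reach $1 from state s, with t($1) = 0. Conditioning on the first round:
t($2) = 1 + 0.3·t($2) + 0.35·t($3)
t($3) = 1 + 0.3·t($2) + 0.25·t($3)
Solving: t($2) = 2.6190, t($3) = 2.3810.
Expected rounds from $3 to $1: 2.3810.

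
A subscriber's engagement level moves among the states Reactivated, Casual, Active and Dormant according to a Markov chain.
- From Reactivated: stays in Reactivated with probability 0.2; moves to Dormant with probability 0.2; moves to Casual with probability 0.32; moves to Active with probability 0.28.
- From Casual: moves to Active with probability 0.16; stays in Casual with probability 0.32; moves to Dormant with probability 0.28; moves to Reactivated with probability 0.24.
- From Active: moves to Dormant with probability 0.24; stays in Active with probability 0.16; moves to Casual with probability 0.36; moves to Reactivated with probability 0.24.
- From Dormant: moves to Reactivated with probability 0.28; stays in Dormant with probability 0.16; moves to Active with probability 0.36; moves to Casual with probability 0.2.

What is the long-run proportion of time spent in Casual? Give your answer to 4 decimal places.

0.3024

Let the stationary distribution be π with π = πP and π_1 + π_2 + π_3 + π_4 = 1.
π_1 = 0.2·π_1 + 0.24·π_2 + 0.24·π_3 + 0.28·π_4
π_2 = 0.32·π_1 + 0.32·π_2 + 0.36·π_3 + 0.2·π_4
π_3 = 0.28·π_1 + 0.16·π_2 + 0.16·π_3 + 0.36·π_4
Solving with the normalization constraint gives π = (0.2394, 0.3024, 0.2336, 0.2246).
So the stationary probability of Casual is 0.3024.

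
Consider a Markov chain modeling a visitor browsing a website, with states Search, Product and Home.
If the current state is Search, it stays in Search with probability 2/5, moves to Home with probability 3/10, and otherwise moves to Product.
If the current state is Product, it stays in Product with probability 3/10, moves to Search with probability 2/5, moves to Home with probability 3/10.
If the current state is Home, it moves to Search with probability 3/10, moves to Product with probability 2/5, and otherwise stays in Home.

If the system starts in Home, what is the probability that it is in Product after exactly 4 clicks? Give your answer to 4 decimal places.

Propagate the distribution vector 4 clicks from Home.
After 0 clicks: (0.0000, 0.0000, 1.0000)
After 1 click: (0.3000, 0.4000, 0.3000)
After 2 clicks: (0.3700, 0.3300, 0.3000)
After 3 clicks: (0.3700, 0.3300, 0.3000)
After 4 clicks: (0.3700, 0.3300, 0.3000)
P(in Product after 4 clicks) = 0.3300

0.3300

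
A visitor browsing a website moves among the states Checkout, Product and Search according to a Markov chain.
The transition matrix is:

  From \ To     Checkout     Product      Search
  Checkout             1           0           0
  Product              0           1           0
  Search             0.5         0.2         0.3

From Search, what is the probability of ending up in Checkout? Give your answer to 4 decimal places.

0.7143

Let h(s) be the probability of absorption at Checkout starting from transient state s. Then h(Checkout) = 1 and h(Product) = 0. By first-step analysis:
h(Search) = 0.5·1 + 0.2·0 + 0.3·h(Search)
Solving: h(Search) = 0.7143.
Starting from Search, the probability is 0.7143.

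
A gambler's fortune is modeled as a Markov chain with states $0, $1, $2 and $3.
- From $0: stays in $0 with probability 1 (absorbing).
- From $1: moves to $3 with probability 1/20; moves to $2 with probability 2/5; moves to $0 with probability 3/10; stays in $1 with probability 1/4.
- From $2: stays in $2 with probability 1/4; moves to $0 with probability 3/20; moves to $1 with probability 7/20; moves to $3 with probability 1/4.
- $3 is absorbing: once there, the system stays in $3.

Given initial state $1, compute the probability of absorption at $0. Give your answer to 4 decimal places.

0.6746

Let h(s) be the probability of absorption at $0 starting from transient state s. Then h($0) = 1 and h($3) = 0. By first-step analysis:
h($1) = 0.3·1 + 0.25·h($1) + 0.4·h($2) + 0.05·0
h($2) = 0.15·1 + 0.35·h($1) + 0.25·h($2) + 0.25·0
Solving: h($1) = 0.6746, h($2) = 0.5148.
Starting from $1, the probability is 0.6746.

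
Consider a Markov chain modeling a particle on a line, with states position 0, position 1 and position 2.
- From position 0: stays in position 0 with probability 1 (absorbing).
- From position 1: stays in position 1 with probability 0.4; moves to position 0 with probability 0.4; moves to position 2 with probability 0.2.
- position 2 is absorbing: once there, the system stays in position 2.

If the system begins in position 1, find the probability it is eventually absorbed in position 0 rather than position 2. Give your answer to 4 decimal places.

0.6667

Let h(s) be the probability of absorption at position 0 starting from transient state s. Then h(position 0) = 1 and h(position 2) = 0. By first-step analysis:
h(position 1) = 0.4·1 + 0.4·h(position 1) + 0.2·0
Solving: h(position 1) = 0.6667.
Starting from position 1, the probability is 0.6667.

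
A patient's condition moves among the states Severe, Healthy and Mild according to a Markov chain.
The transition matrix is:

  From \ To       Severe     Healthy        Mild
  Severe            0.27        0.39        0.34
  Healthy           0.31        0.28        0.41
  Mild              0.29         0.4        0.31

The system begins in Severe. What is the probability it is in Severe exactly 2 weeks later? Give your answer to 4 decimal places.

0.2924

Sum over the intermediate state after 1 week:
P = P(Severe→Severe)·P(Severe→Severe) + P(Severe→Healthy)·P(Healthy→Severe) + P(Severe→Mild)·P(Mild→Severe)
  = 0.27×0.27 + 0.39×0.31 + 0.34×0.29
  = 0.0729 + 0.1209 + 0.0986 = 0.2924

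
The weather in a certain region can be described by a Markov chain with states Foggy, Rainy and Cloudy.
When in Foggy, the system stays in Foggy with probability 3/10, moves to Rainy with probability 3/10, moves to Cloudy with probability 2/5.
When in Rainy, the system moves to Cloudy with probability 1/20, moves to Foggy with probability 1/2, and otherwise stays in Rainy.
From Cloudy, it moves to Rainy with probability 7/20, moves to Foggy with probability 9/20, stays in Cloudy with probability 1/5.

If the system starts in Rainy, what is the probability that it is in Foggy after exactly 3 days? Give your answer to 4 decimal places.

Propagate the distribution vector 3 days from Rainy.
After 0 days: (0.0000, 1.0000, 0.0000)
After 1 day: (0.5000, 0.4500, 0.0500)
After 2 days: (0.3975, 0.3700, 0.2325)
After 3 days: (0.4089, 0.3671, 0.2240)
P(in Foggy after 3 days) = 0.4089

0.4089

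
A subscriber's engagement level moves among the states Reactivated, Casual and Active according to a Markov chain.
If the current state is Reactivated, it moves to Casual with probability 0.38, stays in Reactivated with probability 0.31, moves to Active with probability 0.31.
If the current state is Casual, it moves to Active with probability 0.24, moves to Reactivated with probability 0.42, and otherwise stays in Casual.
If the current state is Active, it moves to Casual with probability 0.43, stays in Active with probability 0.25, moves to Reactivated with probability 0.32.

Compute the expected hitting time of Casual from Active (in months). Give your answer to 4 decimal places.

Let t(s) be the expected number of months to first reach Casual from state s, with t(Casual) = 0. Conditioning on the first month:
t(Reactivated) = 1 + 0.31·t(Reactivated) + 0.31·t(Active)
t(Active) = 1 + 0.32·t(Reactivated) + 0.25·t(Active)
Solving: t(Reactivated) = 2.5341, t(Active) = 2.4145.
Expected months from Active to Casual: 2.4145.

2.4145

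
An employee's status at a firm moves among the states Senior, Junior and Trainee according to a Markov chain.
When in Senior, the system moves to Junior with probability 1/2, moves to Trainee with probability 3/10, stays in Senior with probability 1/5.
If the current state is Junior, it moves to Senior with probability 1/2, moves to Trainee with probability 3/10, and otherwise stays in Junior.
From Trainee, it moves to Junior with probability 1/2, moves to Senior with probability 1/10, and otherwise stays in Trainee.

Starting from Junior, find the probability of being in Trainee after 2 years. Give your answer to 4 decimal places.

0.3300

Sum over the intermediate state after 1 year:
P = P(Junior→Senior)·P(Senior→Trainee) + P(Junior→Junior)·P(Junior→Trainee) + P(Junior→Trainee)·P(Trainee→Trainee)
  = 0.5×0.3 + 0.2×0.3 + 0.3×0.4
  = 0.1500 + 0.0600 + 0.1200 = 0.3300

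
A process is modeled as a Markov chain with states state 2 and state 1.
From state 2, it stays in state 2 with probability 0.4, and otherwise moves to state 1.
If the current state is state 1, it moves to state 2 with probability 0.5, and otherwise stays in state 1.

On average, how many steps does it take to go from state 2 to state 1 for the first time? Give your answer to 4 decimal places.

1.6667

Let t(s) be the expected number of steps to first reach state 1 from state s, with t(state 1) = 0. Conditioning on the first step:
t(state 2) = 1 + 0.4·t(state 2)
Solving: t(state 2) = 1.6667.
Expected steps from state 2 to state 1: 1.6667.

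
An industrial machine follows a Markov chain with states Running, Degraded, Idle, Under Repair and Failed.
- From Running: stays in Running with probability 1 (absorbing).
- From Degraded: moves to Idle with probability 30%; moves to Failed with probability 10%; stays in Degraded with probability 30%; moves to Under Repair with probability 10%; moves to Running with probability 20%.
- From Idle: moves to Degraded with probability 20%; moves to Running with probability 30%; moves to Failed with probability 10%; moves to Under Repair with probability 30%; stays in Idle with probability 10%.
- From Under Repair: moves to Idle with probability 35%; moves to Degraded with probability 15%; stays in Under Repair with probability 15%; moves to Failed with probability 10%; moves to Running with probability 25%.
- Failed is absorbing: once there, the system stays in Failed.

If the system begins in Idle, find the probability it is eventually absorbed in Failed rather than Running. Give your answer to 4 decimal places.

Let h(s) be the probability of absorption at Failed starting from transient state s. Then h(Failed) = 1 and h(Running) = 0. By first-step analysis:
h(Degraded) = 0.2·0 + 0.3·h(Degraded) + 0.3·h(Idle) + 0.1·h(Under Repair) + 0.1·1
h(Idle) = 0.3·0 + 0.2·h(Degraded) + 0.1·h(Idle) + 0.3·h(Under Repair) + 0.1·1
h(Under Repair) = 0.25·0 + 0.15·h(Degraded) + 0.35·h(Idle) + 0.15·h(Under Repair) + 0.1·1
Solving: h(Degraded) = 0.2997, h(Idle) = 0.2719, h(Under Repair) = 0.2825.
Starting from Idle, the probability is 0.2719.

0.2719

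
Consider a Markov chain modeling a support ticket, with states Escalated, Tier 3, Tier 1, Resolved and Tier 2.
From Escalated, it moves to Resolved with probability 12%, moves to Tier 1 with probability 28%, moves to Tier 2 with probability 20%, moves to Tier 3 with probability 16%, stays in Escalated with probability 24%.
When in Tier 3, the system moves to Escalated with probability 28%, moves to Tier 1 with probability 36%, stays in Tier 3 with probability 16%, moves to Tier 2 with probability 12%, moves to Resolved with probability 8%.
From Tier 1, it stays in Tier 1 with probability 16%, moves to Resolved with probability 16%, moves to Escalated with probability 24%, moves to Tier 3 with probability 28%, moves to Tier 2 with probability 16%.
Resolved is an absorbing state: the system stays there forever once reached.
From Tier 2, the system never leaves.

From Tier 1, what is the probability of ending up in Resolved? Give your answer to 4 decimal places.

Let h(s) be the probability of absorption at Resolved starting from transient state s. Then h(Resolved) = 1 and h(Tier 2) = 0. By first-step analysis:
h(Escalated) = 0.24·h(Escalated) + 0.16·h(Tier 3) + 0.28·h(Tier 1) + 0.12·1 + 0.2·0
h(Tier 3) = 0.28·h(Escalated) + 0.16·h(Tier 3) + 0.36·h(Tier 1) + 0.08·1 + 0.12·0
h(Tier 1) = 0.24·h(Escalated) + 0.28·h(Tier 3) + 0.16·h(Tier 1) + 0.16·1 + 0.16·0
Solving: h(Escalated) = 0.4137, h(Tier 3) = 0.4264, h(Tier 1) = 0.4508.
Starting from Tier 1, the probability is 0.4508.

0.4508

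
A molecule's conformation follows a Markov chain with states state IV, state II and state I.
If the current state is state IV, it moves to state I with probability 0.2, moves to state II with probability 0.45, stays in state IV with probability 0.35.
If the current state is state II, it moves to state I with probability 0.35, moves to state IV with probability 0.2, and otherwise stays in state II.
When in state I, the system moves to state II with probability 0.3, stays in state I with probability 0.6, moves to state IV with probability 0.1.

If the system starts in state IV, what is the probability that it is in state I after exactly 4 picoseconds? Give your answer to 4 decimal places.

0.4205

Propagate the distribution vector 4 picoseconds from state IV.
After 0 picoseconds: (1.0000, 0.0000, 0.0000)
After 1 picosecond: (0.3500, 0.4500, 0.2000)
After 2 picoseconds: (0.2325, 0.4200, 0.3475)
After 3 picoseconds: (0.2001, 0.3979, 0.4020)
After 4 picoseconds: (0.1898, 0.3897, 0.4205)
P(in state I after 4 picoseconds) = 0.4205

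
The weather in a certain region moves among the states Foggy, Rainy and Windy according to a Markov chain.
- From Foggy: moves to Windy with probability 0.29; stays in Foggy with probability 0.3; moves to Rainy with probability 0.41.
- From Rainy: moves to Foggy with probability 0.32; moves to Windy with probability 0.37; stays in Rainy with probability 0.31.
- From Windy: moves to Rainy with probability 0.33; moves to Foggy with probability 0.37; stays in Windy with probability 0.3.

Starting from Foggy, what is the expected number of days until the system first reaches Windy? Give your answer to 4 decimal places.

Let t(s) be the expected number of days to first reach Windy from state s, with t(Windy) = 0. Conditioning on the first day:
t(Foggy) = 1 + 0.3·t(Foggy) + 0.41·t(Rainy)
t(Rainy) = 1 + 0.32·t(Foggy) + 0.31·t(Rainy)
Solving: t(Foggy) = 3.1268, t(Rainy) = 2.8994.
Expected days from Foggy to Windy: 3.1268.

3.1268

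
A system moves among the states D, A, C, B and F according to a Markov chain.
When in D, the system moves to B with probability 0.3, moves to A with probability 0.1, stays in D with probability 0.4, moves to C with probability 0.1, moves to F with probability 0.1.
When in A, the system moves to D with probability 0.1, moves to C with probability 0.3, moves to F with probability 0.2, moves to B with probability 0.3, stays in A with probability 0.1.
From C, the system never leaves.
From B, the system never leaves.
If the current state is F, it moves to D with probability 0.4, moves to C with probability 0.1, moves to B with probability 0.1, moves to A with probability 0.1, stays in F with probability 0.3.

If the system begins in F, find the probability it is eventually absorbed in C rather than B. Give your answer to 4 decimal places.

Let h(s) be the probability of absorption at C starting from transient state s. Then h(C) = 1 and h(B) = 0. By first-step analysis:
h(D) = 0.4·h(D) + 0.1·h(A) + 0.1·1 + 0.3·0 + 0.1·h(F)
h(A) = 0.1·h(D) + 0.1·h(A) + 0.3·1 + 0.3·0 + 0.2·h(F)
h(F) = 0.4·h(D) + 0.1·h(A) + 0.1·1 + 0.1·0 + 0.3·h(F)
Solving: h(D) = 0.3057, h(A) = 0.4522, h(F) = 0.3822.
Starting from F, the probability is 0.3822.

0.3822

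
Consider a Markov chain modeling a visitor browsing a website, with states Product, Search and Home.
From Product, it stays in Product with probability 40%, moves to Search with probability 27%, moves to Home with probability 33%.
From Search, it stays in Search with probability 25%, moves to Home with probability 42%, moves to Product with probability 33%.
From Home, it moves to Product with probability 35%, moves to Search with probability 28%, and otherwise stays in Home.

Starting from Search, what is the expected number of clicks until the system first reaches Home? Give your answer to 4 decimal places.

Let t(s) be the expected number of clicks to first reach Home from state s, with t(Home) = 0. Conditioning on the first click:
t(Product) = 1 + 0.4·t(Product) + 0.27·t(Search)
t(Search) = 1 + 0.33·t(Product) + 0.25·t(Search)
Solving: t(Product) = 2.8263, t(Search) = 2.5769.
Expected clicks from Search to Home: 2.5769.

2.5769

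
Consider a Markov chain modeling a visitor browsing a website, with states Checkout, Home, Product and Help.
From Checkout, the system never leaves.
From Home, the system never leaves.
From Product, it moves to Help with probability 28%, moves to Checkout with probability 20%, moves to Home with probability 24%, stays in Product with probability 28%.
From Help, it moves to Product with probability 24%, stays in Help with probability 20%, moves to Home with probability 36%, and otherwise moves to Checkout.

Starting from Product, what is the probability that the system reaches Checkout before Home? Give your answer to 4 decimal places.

0.4245

Let h(s) be the probability of absorption at Checkout starting from transient state s. Then h(Checkout) = 1 and h(Home) = 0. By first-step analysis:
h(Product) = 0.2·1 + 0.24·0 + 0.28·h(Product) + 0.28·h(Help)
h(Help) = 0.2·1 + 0.36·0 + 0.24·h(Product) + 0.2·h(Help)
Solving: h(Product) = 0.4245, h(Help) = 0.3774.
Starting from Product, the probability is 0.4245.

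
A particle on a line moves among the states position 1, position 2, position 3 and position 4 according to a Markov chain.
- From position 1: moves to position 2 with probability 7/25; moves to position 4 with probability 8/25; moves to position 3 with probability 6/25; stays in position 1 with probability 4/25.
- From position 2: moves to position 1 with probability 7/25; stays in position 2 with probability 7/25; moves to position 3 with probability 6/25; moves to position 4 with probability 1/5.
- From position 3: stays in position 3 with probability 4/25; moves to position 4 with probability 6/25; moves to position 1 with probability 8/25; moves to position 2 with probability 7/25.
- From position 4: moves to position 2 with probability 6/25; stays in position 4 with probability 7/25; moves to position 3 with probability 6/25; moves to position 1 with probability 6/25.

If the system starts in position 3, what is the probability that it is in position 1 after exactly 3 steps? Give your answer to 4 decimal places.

Propagate the distribution vector 3 steps from position 3.
After 0 steps: (0.0000, 0.0000, 1.0000, 0.0000)
After 1 step: (0.3200, 0.2800, 0.1600, 0.2400)
After 2 steps: (0.2384, 0.2704, 0.2272, 0.2640)
After 3 steps: (0.2499, 0.2694, 0.2218, 0.2588)
P(in position 1 after 3 steps) = 0.2499

0.2499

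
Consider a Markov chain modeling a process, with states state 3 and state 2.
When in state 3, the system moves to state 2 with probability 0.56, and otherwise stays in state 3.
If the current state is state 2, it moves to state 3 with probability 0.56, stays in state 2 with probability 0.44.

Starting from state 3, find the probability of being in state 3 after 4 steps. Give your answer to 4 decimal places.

0.5001

Propagate the distribution vector 4 steps from state 3.
After 0 steps: (1.0000, 0.0000)
After 1 step: (0.4400, 0.5600)
After 2 steps: (0.5072, 0.4928)
After 3 steps: (0.4991, 0.5009)
After 4 steps: (0.5001, 0.4999)
P(in state 3 after 4 steps) = 0.5001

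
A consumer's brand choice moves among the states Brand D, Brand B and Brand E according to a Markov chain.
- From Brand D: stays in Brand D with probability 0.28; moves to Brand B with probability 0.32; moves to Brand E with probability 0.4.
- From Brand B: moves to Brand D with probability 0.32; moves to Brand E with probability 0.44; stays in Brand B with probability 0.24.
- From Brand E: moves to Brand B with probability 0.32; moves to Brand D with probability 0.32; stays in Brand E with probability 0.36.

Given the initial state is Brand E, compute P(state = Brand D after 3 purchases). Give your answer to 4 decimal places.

Propagate the distribution vector 3 purchases from Brand E.
After 0 purchases: (0.0000, 0.0000, 1.0000)
After 1 purchase: (0.3200, 0.3200, 0.3600)
After 2 purchases: (0.3072, 0.2944, 0.3984)
After 3 purchases: (0.3077, 0.2964, 0.3958)
P(in Brand D after 3 purchases) = 0.3077

0.3077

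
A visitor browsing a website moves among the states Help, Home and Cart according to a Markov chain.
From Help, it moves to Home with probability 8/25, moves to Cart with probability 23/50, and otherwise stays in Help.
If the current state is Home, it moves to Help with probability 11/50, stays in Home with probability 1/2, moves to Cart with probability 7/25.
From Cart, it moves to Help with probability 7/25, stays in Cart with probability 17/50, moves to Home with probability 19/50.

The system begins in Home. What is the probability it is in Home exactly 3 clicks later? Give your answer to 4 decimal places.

0.4170

Propagate the distribution vector 3 clicks from Home.
After 0 clicks: (0.0000, 1.0000, 0.0000)
After 1 click: (0.2200, 0.5000, 0.2800)
After 2 clicks: (0.2368, 0.4268, 0.3364)
After 3 clicks: (0.2402, 0.4170, 0.3428)
P(in Home after 3 clicks) = 0.4170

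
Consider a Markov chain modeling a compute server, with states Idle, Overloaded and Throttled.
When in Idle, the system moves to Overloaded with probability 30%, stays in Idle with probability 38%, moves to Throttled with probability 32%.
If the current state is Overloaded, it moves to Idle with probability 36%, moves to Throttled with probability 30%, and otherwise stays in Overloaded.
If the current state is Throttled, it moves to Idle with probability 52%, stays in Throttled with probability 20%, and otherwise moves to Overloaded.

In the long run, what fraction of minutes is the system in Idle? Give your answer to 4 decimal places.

Let the stationary distribution be π with π = πP and π_1 + π_2 + π_3 = 1.
π_1 = 0.38·π_1 + 0.36·π_2 + 0.52·π_3
π_2 = 0.3·π_1 + 0.34·π_2 + 0.28·π_3
Solving with the normalization constraint gives π = (0.4131, 0.3067, 0.2802).
So the stationary probability of Idle is 0.4131.

0.4131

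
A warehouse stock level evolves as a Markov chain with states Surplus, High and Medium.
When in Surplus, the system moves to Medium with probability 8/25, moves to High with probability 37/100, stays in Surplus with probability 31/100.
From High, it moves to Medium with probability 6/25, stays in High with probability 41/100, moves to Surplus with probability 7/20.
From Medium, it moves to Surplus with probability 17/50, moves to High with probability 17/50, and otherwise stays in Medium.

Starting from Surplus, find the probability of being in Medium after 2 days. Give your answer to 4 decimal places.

0.2904

Sum over the intermediate state after 1 day:
P = P(Surplus→Surplus)·P(Surplus→Medium) + P(Surplus→High)·P(High→Medium) + P(Surplus→Medium)·P(Medium→Medium)
  = 0.31×0.32 + 0.37×0.24 + 0.32×0.32
  = 0.0992 + 0.0888 + 0.1024 = 0.2904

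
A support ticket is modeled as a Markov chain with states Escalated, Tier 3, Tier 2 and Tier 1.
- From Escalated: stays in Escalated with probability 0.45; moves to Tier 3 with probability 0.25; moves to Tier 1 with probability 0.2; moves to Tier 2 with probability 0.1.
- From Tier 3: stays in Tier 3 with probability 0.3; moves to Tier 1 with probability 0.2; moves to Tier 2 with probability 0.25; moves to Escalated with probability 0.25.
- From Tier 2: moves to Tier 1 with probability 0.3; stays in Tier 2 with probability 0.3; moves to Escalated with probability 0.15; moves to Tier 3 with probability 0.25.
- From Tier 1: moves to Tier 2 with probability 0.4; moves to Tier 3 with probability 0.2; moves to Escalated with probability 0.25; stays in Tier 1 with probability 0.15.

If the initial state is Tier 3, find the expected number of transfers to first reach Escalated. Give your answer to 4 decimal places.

4.5407

Let t(s) be the expected number of transfers to first reach Escalated from state s, with t(Escalated) = 0. Conditioning on the first transfer:
t(Tier 3) = 1 + 0.3·t(Tier 3) + 0.25·t(Tier 2) + 0.2·t(Tier 1)
t(Tier 2) = 1 + 0.25·t(Tier 3) + 0.3·t(Tier 2) + 0.3·t(Tier 1)
t(Tier 1) = 1 + 0.2·t(Tier 3) + 0.4·t(Tier 2) + 0.15·t(Tier 1)
Solving: t(Tier 3) = 4.5407, t(Tier 2) = 5.0260, t(Tier 1) = 4.6101.
Expected transfers from Tier 3 to Escalated: 4.5407.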